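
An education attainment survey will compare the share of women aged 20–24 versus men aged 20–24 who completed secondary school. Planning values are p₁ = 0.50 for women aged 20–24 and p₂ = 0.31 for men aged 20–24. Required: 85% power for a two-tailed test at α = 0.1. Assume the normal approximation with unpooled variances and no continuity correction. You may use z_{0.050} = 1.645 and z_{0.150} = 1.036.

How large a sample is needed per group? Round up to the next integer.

n = (z_{α/2} + z_β)² · [p₁(1−p₁) + p₂(1−p₂)] / (p₁ − p₂)²
  = (1.645 + 1.036)² · (0.50·0.50 + 0.31·0.69) / (0.19)²
  = (2.681)² · (0.2500 + 0.2139) / 0.0361
  = 7.1878 · 0.4639 / 0.0361
  = 92.37
Round up → n = 93 per group.

n = 93 per group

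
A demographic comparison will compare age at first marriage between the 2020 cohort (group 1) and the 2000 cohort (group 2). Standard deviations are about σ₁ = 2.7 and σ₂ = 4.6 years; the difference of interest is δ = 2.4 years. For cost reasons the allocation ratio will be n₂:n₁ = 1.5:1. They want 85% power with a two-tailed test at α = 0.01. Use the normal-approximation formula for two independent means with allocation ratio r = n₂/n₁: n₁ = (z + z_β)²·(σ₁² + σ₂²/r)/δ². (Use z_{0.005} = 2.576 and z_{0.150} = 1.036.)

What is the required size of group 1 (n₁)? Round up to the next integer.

n₁ = 49

n₁ = (z_{α/2} + z_β)² · (σ₁² + σ₂²/r) / δ²
   = (2.576 + 1.036)² · (2.7² + 4.6²/1.5) / 2.4²
   = 13.0465 · (7.29 + 14.1067) / 5.76
   = 13.0465 · 21.3967 / 5.76
   = 48.46
Round up → n₁ = 49; n₂ = r·n₁ = 1.5 × 49 = 74.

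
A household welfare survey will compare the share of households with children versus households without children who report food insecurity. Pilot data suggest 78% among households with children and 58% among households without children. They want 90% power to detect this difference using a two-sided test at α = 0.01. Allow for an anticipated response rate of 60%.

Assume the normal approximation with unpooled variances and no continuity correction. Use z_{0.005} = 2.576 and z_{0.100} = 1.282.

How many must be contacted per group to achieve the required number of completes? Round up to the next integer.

n = 258 per group

n = (z_{α/2} + z_β)² · [p₁(1−p₁) + p₂(1−p₂)] / (p₁ − p₂)²
  = (2.576 + 1.282)² · (0.78·0.22 + 0.58·0.42) / (0.20)²
  = (3.858)² · (0.1716 + 0.2436) / 0.0400
  = 14.8842 · 0.4152 / 0.0400
  = 154.50
Adjust for 60% response: 154.50 / 0.60 = 257.50.
Round up → n = 258 per group.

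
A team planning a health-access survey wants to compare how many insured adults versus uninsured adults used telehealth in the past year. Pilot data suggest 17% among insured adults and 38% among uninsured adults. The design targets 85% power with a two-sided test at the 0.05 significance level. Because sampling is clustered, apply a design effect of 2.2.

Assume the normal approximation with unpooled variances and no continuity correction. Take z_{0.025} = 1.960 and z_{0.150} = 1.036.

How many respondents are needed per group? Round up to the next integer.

n = (z_{α/2} + z_β)² · [p₁(1−p₁) + p₂(1−p₂)] / (p₁ − p₂)²
  = (1.960 + 1.036)² · (0.17·0.83 + 0.38·0.62) / (-0.21)²
  = (2.996)² · (0.1411 + 0.2356) / 0.0441
  = 8.9760 · 0.3767 / 0.0441
  = 76.67
Design effect: 2.2 × 76.67 = 168.68.
Round up → n = 169 per group.

n = 169 per group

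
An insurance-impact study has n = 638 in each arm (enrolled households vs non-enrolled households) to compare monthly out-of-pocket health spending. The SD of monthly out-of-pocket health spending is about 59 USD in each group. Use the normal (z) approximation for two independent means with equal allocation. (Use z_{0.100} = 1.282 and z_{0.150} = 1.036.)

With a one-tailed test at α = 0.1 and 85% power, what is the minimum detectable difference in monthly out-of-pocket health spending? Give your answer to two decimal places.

Minimum detectable difference ≈ 7.66 USD

δ = (z_α + z_β) · √((σ₁²+σ₂²)/n)
  = (1.282 + 1.036) · √(6962/638)
  = 2.318 · √10.9122
  = 2.318 · 3.3034
  = 7.6572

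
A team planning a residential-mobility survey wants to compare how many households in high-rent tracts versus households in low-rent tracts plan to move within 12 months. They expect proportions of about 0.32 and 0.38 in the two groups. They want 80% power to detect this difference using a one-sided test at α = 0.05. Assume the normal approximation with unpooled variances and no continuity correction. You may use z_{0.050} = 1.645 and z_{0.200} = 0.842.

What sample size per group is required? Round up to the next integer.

n = 779 per group

n = (z_α + z_β)² · [p₁(1−p₁) + p₂(1−p₂)] / (p₁ − p₂)²
  = (1.645 + 0.842)² · (0.32·0.68 + 0.38·0.62) / (-0.06)²
  = (2.487)² · (0.2176 + 0.2356) / 0.0036
  = 6.1852 · 0.4532 / 0.0036
  = 778.64
Round up → n = 779 per group.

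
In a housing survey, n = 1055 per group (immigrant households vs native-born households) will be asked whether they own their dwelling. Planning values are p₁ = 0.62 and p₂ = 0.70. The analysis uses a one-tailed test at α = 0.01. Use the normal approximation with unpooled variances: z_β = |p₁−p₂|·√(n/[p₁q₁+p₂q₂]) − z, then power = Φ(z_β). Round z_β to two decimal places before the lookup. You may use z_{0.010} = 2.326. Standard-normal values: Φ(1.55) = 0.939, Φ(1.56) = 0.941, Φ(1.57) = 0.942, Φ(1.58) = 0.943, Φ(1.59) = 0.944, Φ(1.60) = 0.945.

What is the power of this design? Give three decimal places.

Power ≈ 0.942

z_β = |p₁−p₂|·√(n/[p₁q₁+p₂q₂]) − z_α
    = 0.08 · √(1055/0.4456) − 2.326
    = 0.08 · 48.6579 − 2.326
    = 3.8926 − 2.326 = 1.5666 → 1.57
Power = Φ(1.57) = 0.942.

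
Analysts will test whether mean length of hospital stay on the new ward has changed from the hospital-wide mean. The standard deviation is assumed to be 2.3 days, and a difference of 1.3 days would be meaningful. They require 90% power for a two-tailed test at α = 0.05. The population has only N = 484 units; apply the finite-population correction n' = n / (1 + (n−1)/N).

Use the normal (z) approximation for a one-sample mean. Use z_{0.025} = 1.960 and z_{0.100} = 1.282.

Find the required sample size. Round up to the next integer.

n = (z_{α/2} + z_β)² · σ² / δ²
  = (1.960 + 1.282)² · 2.3² / 1.3²
  = 10.5106 · 5.29 / 1.69
  = 32.90
Finite-population correction (N = 484): 32.90 / (1 + (32.90 − 1)/484) = 30.87.
Round up → n = 31.

n = 31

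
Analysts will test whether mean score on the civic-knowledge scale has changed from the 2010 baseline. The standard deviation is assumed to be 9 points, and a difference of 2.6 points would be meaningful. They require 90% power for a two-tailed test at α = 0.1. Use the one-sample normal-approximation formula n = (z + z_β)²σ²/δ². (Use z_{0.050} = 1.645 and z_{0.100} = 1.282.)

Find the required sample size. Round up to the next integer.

n = 103

n = (z_{α/2} + z_β)² · σ² / δ²
  = (1.645 + 1.282)² · 9² / 2.6²
  = 8.5673 · 81 / 6.76
  = 102.66
Round up → n = 103.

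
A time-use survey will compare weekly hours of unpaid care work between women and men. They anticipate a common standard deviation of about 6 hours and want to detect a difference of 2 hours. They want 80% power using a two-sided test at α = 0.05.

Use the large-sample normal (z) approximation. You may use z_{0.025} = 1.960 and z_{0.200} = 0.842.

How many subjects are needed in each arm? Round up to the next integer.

n = (z_{α/2} + z_β)² · (σ₁² + σ₂²) / δ²
  = (1.960 + 0.842)² · (2·6² = 72) / 2²
  = 7.8512 · 72 / 4
  = 141.32
Round up → n = 142 per group.

n = 142 per group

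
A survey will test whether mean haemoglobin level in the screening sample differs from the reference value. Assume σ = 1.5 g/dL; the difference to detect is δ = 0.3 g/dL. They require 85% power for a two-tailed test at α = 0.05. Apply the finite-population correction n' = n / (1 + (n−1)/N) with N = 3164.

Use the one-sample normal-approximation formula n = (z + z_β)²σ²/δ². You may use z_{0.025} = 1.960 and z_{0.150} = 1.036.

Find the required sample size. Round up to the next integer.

n = (z_{α/2} + z_β)² · σ² / δ²
  = (1.960 + 1.036)² · 1.5² / 0.3²
  = 8.9760 · 2.25 / 0.09
  = 224.40
Finite-population correction (N = 3164): 224.40 / (1 + (224.40 − 1)/3164) = 209.60.
Round up → n = 210.

n = 210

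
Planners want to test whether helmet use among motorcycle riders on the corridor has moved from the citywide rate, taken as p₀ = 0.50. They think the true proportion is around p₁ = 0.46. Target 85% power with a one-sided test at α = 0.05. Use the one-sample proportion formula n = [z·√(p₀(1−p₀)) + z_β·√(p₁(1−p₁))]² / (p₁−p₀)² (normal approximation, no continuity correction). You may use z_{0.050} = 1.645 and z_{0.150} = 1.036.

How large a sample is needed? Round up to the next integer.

n = [z_α·√(p₀q₀) + z_β·√(p₁q₁)]² / (p₁ − p₀)²
  = [1.645·√(0.50·0.50) + 1.036·√(0.46·0.54)]² / (-0.04)²
  = [1.645·0.5000 + 1.036·0.4984]² / 0.0016
  = [1.3388]² / 0.0016
  = 1120.31
Round up → n = 1121.

n = 1121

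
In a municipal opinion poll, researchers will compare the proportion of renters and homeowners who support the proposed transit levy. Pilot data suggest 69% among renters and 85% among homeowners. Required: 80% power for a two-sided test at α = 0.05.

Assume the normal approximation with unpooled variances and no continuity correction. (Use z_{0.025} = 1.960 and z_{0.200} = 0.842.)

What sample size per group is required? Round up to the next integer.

n = (z_{α/2} + z_β)² · [p₁(1−p₁) + p₂(1−p₂)] / (p₁ − p₂)²
  = (1.960 + 0.842)² · (0.69·0.31 + 0.85·0.15) / (-0.16)²
  = (2.802)² · (0.2139 + 0.1275) / 0.0256
  = 7.8512 · 0.3414 / 0.0256
  = 104.70
Round up → n = 105 per group.

n = 105 per group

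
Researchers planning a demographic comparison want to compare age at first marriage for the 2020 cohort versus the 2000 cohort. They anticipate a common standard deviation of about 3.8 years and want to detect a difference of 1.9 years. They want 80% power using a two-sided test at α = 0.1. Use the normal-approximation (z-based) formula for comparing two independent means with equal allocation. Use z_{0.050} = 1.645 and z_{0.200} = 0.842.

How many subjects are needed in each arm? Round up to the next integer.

n = (z_{α/2} + z_β)² · (σ₁² + σ₂²) / δ²
  = (1.645 + 0.842)² · (2·3.8² = 28.88) / 1.9²
  = 6.1852 · 28.88 / 3.61
  = 49.48
Round up → n = 50 per group.

n = 50 per group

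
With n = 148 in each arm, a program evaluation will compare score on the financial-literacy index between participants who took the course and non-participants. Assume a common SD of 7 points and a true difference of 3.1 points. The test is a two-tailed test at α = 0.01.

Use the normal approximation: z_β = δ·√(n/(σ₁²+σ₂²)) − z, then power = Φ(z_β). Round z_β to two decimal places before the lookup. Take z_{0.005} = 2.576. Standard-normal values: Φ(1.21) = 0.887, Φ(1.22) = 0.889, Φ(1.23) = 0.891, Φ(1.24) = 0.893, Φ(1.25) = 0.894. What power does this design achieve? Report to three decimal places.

z_β = δ·√(n/(σ₁²+σ₂²)) − z_{α/2}
    = 3.1 · √(148/98) − 2.576
    = 3.1 · 1.22890 − 2.576
    = 3.8096 − 2.576 = 1.2336 → 1.23
Power = Φ(1.23) = 0.891.

Power ≈ 0.891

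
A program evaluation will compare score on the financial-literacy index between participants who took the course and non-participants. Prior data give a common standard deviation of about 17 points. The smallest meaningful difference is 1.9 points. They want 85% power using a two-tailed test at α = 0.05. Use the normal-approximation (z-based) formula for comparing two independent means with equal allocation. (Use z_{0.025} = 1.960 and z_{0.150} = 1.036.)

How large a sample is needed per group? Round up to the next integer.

n = (z_{α/2} + z_β)² · (σ₁² + σ₂²) / δ²
  = (1.960 + 1.036)² · (2·17² = 578) / 1.9²
  = 8.9760 · 578 / 3.61
  = 1437.16
Round up → n = 1438 per group.

n = 1438 per group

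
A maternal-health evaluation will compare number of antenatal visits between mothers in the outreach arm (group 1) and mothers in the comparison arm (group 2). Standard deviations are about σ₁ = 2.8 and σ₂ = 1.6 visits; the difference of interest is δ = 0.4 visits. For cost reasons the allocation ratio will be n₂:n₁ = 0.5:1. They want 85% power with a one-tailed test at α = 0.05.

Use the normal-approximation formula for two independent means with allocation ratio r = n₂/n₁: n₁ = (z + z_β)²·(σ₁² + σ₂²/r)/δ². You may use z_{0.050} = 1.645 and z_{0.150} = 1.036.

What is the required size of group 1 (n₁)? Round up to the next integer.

n₁ = (z_α + z_β)² · (σ₁² + σ₂²/r) / δ²
   = (1.645 + 1.036)² · (2.8² + 1.6²/0.5) / 0.4²
   = 7.1878 · (7.84 + 5.12) / 0.16
   = 7.1878 · 12.96 / 0.16
   = 582.21
Round up → n₁ = 583; n₂ = r·n₁ = 0.5 × 583 = 292.

n₁ = 583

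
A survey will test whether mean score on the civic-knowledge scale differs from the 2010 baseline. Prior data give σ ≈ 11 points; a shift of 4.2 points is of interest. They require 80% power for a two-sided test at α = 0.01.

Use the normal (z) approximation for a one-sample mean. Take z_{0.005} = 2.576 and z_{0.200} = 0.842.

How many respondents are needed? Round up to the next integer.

n = (z_{α/2} + z_β)² · σ² / δ²
  = (2.576 + 0.842)² · 11² / 4.2²
  = 11.6827 · 121 / 17.64
  = 80.14
Round up → n = 81.

n = 81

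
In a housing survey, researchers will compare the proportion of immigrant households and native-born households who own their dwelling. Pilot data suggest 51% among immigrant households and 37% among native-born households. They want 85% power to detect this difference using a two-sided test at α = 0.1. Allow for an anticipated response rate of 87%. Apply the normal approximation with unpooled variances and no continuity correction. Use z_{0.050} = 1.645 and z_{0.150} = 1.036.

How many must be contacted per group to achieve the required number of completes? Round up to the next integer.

n = (z_{α/2} + z_β)² · [p₁(1−p₁) + p₂(1−p₂)] / (p₁ − p₂)²
  = (1.645 + 1.036)² · (0.51·0.49 + 0.37·0.63) / (0.14)²
  = (2.681)² · (0.2499 + 0.2331) / 0.0196
  = 7.1878 · 0.4830 / 0.0196
  = 177.13
Adjust for 87% response: 177.13 / 0.87 = 203.59.
Round up → n = 204 per group.

n = 204 per group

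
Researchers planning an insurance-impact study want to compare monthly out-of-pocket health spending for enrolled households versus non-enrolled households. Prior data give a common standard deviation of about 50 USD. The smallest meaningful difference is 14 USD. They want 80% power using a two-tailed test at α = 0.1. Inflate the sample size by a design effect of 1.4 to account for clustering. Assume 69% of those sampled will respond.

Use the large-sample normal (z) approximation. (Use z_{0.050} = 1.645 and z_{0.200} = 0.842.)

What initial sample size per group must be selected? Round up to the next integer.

n = (z_{α/2} + z_β)² · (σ₁² + σ₂²) / δ²
  = (1.645 + 0.842)² · (2·50² = 5000) / 14²
  = 6.1852 · 5000 / 196
  = 157.78
Design effect: 1.4 × 157.78 = 220.90.
Adjust for 69% response: 220.90 / 0.69 = 320.14.
Round up → n = 321 per group.

n = 321 per group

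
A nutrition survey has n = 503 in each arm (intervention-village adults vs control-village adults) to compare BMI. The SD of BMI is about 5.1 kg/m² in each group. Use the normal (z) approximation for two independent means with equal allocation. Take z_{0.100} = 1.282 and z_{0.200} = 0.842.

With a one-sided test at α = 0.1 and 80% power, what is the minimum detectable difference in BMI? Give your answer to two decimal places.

Minimum detectable difference ≈ 0.68 kg/m²

δ = (z_α + z_β) · √((σ₁²+σ₂²)/n)
  = (1.282 + 0.842) · √(52.02/503)
  = 2.124 · √0.10342
  = 2.124 · 0.3216
  = 0.6831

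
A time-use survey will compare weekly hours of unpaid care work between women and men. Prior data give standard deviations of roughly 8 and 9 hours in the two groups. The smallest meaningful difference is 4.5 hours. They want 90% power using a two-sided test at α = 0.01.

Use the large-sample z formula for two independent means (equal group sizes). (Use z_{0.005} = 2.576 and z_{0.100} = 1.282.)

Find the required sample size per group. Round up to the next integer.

n = (z_{α/2} + z_β)² · (σ₁² + σ₂²) / δ²
  = (2.576 + 1.282)² · (8² + 9² = 145) / 4.5²
  = 14.8842 · 145 / 20.25
  = 106.58
Round up → n = 107 per group.

n = 107 per group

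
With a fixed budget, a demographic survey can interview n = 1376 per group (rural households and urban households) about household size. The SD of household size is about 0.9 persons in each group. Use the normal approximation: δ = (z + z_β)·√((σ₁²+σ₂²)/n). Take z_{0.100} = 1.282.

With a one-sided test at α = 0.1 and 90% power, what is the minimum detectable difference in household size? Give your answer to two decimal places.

δ = (z_α + z_β) · √((σ₁²+σ₂²)/n)
  = (1.282 + 1.282) · √(1.62/1376)
  = 2.564 · √0.00118
  = 2.564 · 0.0343
  = 0.0880

Minimum detectable difference ≈ 0.09 persons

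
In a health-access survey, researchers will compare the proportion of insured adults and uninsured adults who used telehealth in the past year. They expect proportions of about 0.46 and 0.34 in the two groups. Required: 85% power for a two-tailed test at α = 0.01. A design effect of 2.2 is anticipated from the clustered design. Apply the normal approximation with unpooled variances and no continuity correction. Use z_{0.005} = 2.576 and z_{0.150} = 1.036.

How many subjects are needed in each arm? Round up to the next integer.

n = 943 per group

n = (z_{α/2} + z_β)² · [p₁(1−p₁) + p₂(1−p₂)] / (p₁ − p₂)²
  = (2.576 + 1.036)² · (0.46·0.54 + 0.34·0.66) / (0.12)²
  = (3.612)² · (0.2484 + 0.2244) / 0.0144
  = 13.0465 · 0.4728 / 0.0144
  = 428.36
Design effect: 2.2 × 428.36 = 942.40.
Round up → n = 943 per group.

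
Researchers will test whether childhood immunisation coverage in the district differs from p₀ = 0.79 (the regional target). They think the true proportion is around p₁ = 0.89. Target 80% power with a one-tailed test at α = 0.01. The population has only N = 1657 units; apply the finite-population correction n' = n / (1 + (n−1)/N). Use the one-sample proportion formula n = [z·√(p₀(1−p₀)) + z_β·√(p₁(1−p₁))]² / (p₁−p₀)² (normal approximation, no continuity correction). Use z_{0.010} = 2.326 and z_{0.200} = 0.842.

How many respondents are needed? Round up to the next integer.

n = [z_α·√(p₀q₀) + z_β·√(p₁q₁)]² / (p₁ − p₀)²
  = [2.326·√(0.79·0.21) + 0.842·√(0.89·0.11)]² / (0.10)²
  = [2.326·0.4073 + 0.842·0.3129]² / 0.0100
  = [1.2109]² / 0.0100
  = 146.62
Finite-population correction (N = 1657): 146.62 / (1 + (146.62 − 1)/1657) = 134.77.
Round up → n = 135.

n = 135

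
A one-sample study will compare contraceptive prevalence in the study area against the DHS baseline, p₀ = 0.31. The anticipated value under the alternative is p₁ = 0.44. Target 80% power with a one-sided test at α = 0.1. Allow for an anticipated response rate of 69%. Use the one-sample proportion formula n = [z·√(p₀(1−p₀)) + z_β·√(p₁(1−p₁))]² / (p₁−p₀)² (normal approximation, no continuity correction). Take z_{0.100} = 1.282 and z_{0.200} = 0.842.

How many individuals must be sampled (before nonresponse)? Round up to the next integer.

n = 88

n = [z_α·√(p₀q₀) + z_β·√(p₁q₁)]² / (p₁ − p₀)²
  = [1.282·√(0.31·0.69) + 0.842·√(0.44·0.56)]² / (0.13)²
  = [1.282·0.4625 + 0.842·0.4964]² / 0.0169
  = [1.0109]² / 0.0169
  = 60.47
Adjust for 69% response: 60.47 / 0.69 = 87.63.
Round up → n = 88.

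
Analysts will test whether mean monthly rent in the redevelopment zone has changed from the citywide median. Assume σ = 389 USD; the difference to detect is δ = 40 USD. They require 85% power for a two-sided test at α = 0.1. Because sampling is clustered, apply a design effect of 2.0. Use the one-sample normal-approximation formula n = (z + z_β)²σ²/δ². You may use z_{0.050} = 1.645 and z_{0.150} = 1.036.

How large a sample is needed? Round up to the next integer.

n = 1360

n = (z_{α/2} + z_β)² · σ² / δ²
  = (1.645 + 1.036)² · 389² / 40²
  = 7.1878 · 151321 / 1600
  = 679.79
Design effect: 2.0 × 679.79 = 1359.57.
Round up → n = 1360.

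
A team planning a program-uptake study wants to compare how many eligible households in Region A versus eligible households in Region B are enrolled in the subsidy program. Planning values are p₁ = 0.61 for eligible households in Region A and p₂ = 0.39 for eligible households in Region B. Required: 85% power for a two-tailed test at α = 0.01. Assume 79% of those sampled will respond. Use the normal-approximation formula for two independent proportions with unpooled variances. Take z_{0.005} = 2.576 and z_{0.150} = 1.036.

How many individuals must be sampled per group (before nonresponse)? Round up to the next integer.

n = (z_{α/2} + z_β)² · [p₁(1−p₁) + p₂(1−p₂)] / (p₁ − p₂)²
  = (2.576 + 1.036)² · (0.61·0.39 + 0.39·0.61) / (0.22)²
  = (3.612)² · (0.2379 + 0.2379) / 0.0484
  = 13.0465 · 0.4758 / 0.0484
  = 128.26
Adjust for 79% response: 128.26 / 0.79 = 162.35.
Round up → n = 163 per group.

n = 163 per group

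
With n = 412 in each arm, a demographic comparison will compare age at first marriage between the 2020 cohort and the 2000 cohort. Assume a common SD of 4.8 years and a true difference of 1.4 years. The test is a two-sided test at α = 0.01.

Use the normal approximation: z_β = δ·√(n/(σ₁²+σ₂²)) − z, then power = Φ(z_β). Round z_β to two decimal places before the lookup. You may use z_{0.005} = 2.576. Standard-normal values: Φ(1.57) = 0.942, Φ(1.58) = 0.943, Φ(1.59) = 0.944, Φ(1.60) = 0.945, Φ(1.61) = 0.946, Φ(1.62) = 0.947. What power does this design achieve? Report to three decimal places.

z_β = δ·√(n/(σ₁²+σ₂²)) − z_{α/2}
    = 1.4 · √(412/46.08) − 2.576
    = 1.4 · 2.99015 − 2.576
    = 4.1862 − 2.576 = 1.6102 → 1.61
Power = Φ(1.61) = 0.946.

Power ≈ 0.946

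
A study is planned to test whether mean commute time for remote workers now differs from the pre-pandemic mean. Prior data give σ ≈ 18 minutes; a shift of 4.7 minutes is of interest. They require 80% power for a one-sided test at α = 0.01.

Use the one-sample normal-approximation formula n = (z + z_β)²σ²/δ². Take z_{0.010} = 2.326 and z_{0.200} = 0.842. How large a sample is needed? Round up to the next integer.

n = (z_α + z_β)² · σ² / δ²
  = (2.326 + 0.842)² · 18² / 4.7²
  = 10.0362 · 324 / 22.09
  = 147.20
Round up → n = 148.

n = 148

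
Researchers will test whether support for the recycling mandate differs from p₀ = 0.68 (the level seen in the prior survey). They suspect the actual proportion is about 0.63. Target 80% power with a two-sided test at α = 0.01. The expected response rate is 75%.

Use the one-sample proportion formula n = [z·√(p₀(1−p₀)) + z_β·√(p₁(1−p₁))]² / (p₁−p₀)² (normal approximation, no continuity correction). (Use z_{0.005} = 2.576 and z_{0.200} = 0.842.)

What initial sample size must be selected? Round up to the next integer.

n = [z_{α/2}·√(p₀q₀) + z_β·√(p₁q₁)]² / (p₁ − p₀)²
  = [2.576·√(0.68·0.32) + 0.842·√(0.63·0.37)]² / (-0.05)²
  = [2.576·0.4665 + 0.842·0.4828]² / 0.0025
  = [1.6082]² / 0.0025
  = 1034.48
Adjust for 75% response: 1034.48 / 0.75 = 1379.30.
Round up → n = 1380.

n = 1380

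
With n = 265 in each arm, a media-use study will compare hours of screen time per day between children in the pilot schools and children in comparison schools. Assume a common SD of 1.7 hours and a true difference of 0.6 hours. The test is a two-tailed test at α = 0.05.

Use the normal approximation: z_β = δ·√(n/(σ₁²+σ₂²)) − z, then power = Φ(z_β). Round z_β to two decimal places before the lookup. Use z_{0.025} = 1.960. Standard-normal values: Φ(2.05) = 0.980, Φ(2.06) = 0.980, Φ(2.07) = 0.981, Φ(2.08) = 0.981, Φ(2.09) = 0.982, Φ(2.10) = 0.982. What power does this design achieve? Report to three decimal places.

Power ≈ 0.982

z_β = δ·√(n/(σ₁²+σ₂²)) − z_{α/2}
    = 0.6 · √(265/5.78) − 1.960
    = 0.6 · 6.77110 − 1.960
    = 4.0627 − 1.960 = 2.1027 → 2.10
Power = Φ(2.10) = 0.982.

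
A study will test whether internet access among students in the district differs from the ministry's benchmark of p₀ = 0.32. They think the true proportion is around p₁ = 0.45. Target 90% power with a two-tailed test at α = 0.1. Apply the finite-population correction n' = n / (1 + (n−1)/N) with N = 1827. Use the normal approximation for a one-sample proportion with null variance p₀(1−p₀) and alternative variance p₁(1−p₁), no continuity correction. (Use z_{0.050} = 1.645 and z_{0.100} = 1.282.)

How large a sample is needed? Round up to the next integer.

n = 110

n = [z_{α/2}·√(p₀q₀) + z_β·√(p₁q₁)]² / (p₁ − p₀)²
  = [1.645·√(0.32·0.68) + 1.282·√(0.45·0.55)]² / (0.13)²
  = [1.645·0.4665 + 1.282·0.4975]² / 0.0169
  = [1.4051]² / 0.0169
  = 116.83
Finite-population correction (N = 1827): 116.83 / (1 + (116.83 − 1)/1827) = 109.86.
Round up → n = 110.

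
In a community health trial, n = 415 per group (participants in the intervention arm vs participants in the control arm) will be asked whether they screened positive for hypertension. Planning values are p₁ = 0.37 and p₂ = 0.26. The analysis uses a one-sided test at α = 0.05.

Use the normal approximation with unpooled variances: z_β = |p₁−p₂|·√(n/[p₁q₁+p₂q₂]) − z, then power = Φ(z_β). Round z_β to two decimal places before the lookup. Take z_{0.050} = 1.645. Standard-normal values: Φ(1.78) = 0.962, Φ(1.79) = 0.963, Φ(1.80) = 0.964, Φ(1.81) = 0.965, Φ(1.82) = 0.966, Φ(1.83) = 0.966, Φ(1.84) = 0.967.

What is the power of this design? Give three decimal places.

z_β = |p₁−p₂|·√(n/[p₁q₁+p₂q₂]) − z_α
    = 0.11 · √(415/0.4255) − 1.645
    = 0.11 · 31.2302 − 1.645
    = 3.4353 − 1.645 = 1.7903 → 1.79
Power = Φ(1.79) = 0.963.

Power ≈ 0.963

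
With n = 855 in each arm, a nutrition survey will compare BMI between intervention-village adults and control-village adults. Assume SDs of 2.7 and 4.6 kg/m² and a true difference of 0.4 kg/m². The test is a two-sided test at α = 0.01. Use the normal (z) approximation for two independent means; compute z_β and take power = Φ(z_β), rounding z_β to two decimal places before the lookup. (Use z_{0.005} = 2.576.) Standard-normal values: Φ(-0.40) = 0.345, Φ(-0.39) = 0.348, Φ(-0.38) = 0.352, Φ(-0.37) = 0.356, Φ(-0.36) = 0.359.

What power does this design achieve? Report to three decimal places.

z_β = δ·√(n/(σ₁²+σ₂²)) − z_{α/2}
    = 0.4 · √(855/28.45) − 2.576
    = 0.4 · 5.48204 − 2.576
    = 2.1928 − 2.576 = -0.3832 → -0.38
Power = Φ(-0.38) = 0.352.

Power ≈ 0.352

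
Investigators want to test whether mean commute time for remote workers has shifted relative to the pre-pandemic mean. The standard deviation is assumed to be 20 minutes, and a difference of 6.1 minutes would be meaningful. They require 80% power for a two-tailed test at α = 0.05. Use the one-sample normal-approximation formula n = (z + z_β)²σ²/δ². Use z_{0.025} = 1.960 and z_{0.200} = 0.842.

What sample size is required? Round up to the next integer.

n = 85

n = (z_{α/2} + z_β)² · σ² / δ²
  = (1.960 + 0.842)² · 20² / 6.1²
  = 7.8512 · 400 / 37.21
  = 84.40
Round up → n = 85.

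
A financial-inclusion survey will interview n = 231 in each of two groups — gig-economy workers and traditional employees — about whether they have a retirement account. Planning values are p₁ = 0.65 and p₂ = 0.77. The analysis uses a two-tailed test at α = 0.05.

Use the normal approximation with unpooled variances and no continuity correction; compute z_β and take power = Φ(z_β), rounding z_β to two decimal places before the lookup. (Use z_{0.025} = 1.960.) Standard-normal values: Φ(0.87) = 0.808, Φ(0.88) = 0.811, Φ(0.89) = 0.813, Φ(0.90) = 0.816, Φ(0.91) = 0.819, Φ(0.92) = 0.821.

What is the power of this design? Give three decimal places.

Power ≈ 0.819

z_β = |p₁−p₂|·√(n/[p₁q₁+p₂q₂]) − z_{α/2}
    = 0.12 · √(231/0.4046) − 1.960
    = 0.12 · 23.8942 − 1.960
    = 2.8673 − 1.960 = 0.9073 → 0.91
Power = Φ(0.91) = 0.819.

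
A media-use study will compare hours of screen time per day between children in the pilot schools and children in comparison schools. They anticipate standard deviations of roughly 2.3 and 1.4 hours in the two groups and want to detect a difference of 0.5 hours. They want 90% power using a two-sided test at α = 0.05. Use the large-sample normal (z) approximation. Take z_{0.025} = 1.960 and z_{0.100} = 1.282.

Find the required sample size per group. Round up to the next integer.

n = 305 per group

n = (z_{α/2} + z_β)² · (σ₁² + σ₂²) / δ²
  = (1.960 + 1.282)² · (2.3² + 1.4² = 7.25) / 0.5²
  = 10.5106 · 7.25 / 0.25
  = 304.81
Round up → n = 305 per group.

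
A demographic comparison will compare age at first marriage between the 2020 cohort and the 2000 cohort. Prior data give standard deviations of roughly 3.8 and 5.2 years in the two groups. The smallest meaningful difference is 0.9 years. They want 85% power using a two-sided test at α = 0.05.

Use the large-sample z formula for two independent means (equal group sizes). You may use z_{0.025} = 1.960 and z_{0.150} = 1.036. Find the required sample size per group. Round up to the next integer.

n = (z_{α/2} + z_β)² · (σ₁² + σ₂²) / δ²
  = (1.960 + 1.036)² · (3.8² + 5.2² = 41.48) / 0.9²
  = 8.9760 · 41.48 / 0.81
  = 459.66
Round up → n = 460 per group.

n = 460 per group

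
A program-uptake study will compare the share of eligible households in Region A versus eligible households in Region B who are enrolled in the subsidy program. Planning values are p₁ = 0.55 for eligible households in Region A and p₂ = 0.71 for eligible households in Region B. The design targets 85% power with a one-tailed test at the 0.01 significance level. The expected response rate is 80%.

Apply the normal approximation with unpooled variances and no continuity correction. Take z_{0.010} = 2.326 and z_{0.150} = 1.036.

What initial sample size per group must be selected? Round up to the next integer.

n = (z_α + z_β)² · [p₁(1−p₁) + p₂(1−p₂)] / (p₁ − p₂)²
  = (2.326 + 1.036)² · (0.55·0.45 + 0.71·0.29) / (-0.16)²
  = (3.362)² · (0.2475 + 0.2059) / 0.0256
  = 11.3030 · 0.4534 / 0.0256
  = 200.19
Adjust for 80% response: 200.19 / 0.80 = 250.23.
Round up → n = 251 per group.

n = 251 per group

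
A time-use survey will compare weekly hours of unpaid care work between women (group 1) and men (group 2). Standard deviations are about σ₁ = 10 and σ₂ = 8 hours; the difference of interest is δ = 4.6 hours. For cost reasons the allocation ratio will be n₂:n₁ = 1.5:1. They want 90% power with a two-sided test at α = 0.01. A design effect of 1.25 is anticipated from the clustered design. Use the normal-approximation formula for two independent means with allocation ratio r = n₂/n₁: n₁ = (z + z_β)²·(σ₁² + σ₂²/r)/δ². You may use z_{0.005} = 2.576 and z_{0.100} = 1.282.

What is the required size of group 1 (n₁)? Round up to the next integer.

n₁ = 126

n₁ = (z_{α/2} + z_β)² · (σ₁² + σ₂²/r) / δ²
   = (2.576 + 1.282)² · (10² + 8²/1.5) / 4.6²
   = 14.8842 · (100 + 42.6667) / 21.16
   = 14.8842 · 142.6667 / 21.16
   = 100.35
Design effect: 1.25 × 100.35 = 125.44.
Round up → n₁ = 126; n₂ = r·n₁ = 1.5 × 126 = 189.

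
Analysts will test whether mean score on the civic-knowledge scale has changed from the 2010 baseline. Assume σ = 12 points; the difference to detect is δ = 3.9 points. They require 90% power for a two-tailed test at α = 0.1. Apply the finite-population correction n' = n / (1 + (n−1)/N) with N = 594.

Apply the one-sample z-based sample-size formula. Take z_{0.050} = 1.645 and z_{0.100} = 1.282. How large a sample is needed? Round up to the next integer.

n = (z_{α/2} + z_β)² · σ² / δ²
  = (1.645 + 1.282)² · 12² / 3.9²
  = 8.5673 · 144 / 15.21
  = 81.11
Finite-population correction (N = 594): 81.11 / (1 + (81.11 − 1)/594) = 71.47.
Round up → n = 72.

n = 72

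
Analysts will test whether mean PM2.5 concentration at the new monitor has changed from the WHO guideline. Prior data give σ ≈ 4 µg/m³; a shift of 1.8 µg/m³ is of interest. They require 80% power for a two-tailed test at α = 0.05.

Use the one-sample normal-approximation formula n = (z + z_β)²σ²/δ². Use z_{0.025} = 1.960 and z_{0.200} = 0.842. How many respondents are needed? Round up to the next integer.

n = (z_{α/2} + z_β)² · σ² / δ²
  = (1.960 + 0.842)² · 4² / 1.8²
  = 7.8512 · 16 / 3.24
  = 38.77
Round up → n = 39.

n = 39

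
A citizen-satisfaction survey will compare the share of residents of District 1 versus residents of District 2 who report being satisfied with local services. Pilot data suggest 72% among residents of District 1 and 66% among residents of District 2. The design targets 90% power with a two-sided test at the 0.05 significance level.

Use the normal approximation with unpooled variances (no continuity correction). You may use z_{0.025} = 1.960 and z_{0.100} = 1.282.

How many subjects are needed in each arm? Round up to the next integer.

n = (z_{α/2} + z_β)² · [p₁(1−p₁) + p₂(1−p₂)] / (p₁ − p₂)²
  = (1.960 + 1.282)² · (0.72·0.28 + 0.66·0.34) / (0.06)²
  = (3.242)² · (0.2016 + 0.2244) / 0.0036
  = 10.5106 · 0.4260 / 0.0036
  = 1243.75
Round up → n = 1244 per group.

n = 1244 per group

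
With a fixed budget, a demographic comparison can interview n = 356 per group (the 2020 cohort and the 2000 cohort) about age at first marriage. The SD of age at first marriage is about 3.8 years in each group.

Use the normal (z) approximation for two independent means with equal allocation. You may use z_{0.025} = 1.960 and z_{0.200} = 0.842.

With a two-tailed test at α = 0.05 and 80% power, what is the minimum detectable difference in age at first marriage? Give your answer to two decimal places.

Minimum detectable difference ≈ 0.80 years

δ = (z_{α/2} + z_β) · √((σ₁²+σ₂²)/n)
  = (1.960 + 0.842) · √(28.88/356)
  = 2.802 · √0.08112
  = 2.802 · 0.2848
  = 0.7981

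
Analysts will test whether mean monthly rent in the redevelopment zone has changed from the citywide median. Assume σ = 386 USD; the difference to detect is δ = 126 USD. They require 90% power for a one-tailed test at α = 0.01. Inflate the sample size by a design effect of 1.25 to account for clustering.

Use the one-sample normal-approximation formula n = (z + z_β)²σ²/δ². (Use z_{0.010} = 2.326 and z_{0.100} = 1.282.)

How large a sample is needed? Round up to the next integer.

n = (z_α + z_β)² · σ² / δ²
  = (2.326 + 1.282)² · 386² / 126²
  = 13.0177 · 148996 / 15876
  = 122.17
Design effect: 1.25 × 122.17 = 152.71.
Round up → n = 153.

n = 153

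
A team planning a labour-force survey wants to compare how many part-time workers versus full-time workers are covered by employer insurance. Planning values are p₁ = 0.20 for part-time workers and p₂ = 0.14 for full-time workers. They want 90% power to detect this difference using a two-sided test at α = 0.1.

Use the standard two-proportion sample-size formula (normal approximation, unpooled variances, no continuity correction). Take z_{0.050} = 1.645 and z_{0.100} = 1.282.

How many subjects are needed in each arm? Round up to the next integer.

n = (z_{α/2} + z_β)² · [p₁(1−p₁) + p₂(1−p₂)] / (p₁ − p₂)²
  = (1.645 + 1.282)² · (0.20·0.80 + 0.14·0.86) / (0.06)²
  = (2.927)² · (0.1600 + 0.1204) / 0.0036
  = 8.5673 · 0.2804 / 0.0036
  = 667.30
Round up → n = 668 per group.

n = 668 per group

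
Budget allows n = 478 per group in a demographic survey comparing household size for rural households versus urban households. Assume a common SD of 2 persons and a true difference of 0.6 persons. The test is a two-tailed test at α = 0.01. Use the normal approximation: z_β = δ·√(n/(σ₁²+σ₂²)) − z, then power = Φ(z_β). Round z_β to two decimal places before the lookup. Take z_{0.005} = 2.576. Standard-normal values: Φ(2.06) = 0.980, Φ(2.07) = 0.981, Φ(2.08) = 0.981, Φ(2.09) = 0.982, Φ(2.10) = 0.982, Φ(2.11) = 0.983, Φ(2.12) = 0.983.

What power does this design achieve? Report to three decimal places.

z_β = δ·√(n/(σ₁²+σ₂²)) − z_{α/2}
    = 0.6 · √(478/8) − 2.576
    = 0.6 · 7.72981 − 2.576
    = 4.6379 − 2.576 = 2.0619 → 2.06
Power = Φ(2.06) = 0.980.

Power ≈ 0.980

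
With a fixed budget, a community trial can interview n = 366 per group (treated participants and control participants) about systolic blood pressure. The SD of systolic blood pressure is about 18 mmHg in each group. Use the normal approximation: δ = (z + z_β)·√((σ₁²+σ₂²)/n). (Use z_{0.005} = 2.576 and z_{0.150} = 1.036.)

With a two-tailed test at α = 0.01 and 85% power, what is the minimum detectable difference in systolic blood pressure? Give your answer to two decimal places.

Minimum detectable difference ≈ 4.81 mmHg

δ = (z_{α/2} + z_β) · √((σ₁²+σ₂²)/n)
  = (2.576 + 1.036) · √(648/366)
  = 3.612 · √1.7705
  = 3.612 · 1.3306
  = 4.8061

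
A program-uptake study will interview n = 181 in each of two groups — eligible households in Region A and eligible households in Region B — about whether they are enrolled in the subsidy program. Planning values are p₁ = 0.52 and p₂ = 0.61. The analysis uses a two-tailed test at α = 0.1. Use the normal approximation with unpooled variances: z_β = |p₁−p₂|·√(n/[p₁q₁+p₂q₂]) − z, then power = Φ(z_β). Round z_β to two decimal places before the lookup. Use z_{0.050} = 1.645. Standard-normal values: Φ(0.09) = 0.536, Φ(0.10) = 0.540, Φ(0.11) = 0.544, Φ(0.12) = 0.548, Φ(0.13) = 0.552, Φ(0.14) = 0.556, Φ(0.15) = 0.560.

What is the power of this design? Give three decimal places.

z_β = |p₁−p₂|·√(n/[p₁q₁+p₂q₂]) − z_{α/2}
    = 0.09 · √(181/0.4875) − 1.645
    = 0.09 · 19.2687 − 1.645
    = 1.7342 − 1.645 = 0.0892 → 0.09
Power = Φ(0.09) = 0.536.

Power ≈ 0.536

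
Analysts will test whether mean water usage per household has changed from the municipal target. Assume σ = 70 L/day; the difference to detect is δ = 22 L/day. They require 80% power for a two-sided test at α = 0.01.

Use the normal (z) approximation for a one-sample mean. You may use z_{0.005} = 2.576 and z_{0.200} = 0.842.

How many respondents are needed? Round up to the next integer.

n = (z_{α/2} + z_β)² · σ² / δ²
  = (2.576 + 0.842)² · 70² / 22²
  = 11.6827 · 4900 / 484
  = 118.28
Round up → n = 119.

n = 119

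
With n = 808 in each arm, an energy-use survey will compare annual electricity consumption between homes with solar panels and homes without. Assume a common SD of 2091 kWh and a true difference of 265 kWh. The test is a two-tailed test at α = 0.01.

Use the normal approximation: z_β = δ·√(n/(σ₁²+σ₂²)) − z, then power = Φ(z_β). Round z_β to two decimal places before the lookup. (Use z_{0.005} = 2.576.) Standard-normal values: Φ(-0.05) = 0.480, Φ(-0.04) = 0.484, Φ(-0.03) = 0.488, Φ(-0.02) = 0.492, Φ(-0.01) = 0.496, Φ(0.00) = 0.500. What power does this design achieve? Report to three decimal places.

z_β = δ·√(n/(σ₁²+σ₂²)) − z_{α/2}
    = 265 · √(808/8744562) − 2.576
    = 265 · 0.00961 − 2.576
    = 2.5473 − 2.576 = -0.0287 → -0.03
Power = Φ(-0.03) = 0.488.

Power ≈ 0.488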